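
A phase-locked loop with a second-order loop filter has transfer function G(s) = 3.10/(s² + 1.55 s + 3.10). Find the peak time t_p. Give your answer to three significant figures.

t_p ≈ 1.99 s

Comparing the denominator to s² + 2ζω_n s + ω_n²: ω_n = √3.10 = 1.76 rad/s, and 2ζω_n = 1.55 so ζ = 1.55/(2·1.76) = 0.440.
ω_d = 1.76·√(1 − 0.440²) = 1.58 rad/s. Then t_p = π/ω_d = 1.99 s.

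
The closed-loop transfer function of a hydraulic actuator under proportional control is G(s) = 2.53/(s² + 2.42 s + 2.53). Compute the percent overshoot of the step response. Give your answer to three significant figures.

%OS ≈ 2.52%

Comparing the denominator to s² + 2ζω_n s + ω_n²: ω_n = √2.53 = 1.59 rad/s, and 2ζω_n = 2.42 so ζ = 2.42/(2·1.59) = 0.761.
%OS = 100·exp(−πζ/√(1−ζ²)) = 2.52%.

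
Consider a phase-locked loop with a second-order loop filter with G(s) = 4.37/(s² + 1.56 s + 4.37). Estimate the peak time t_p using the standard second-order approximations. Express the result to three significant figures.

ω_n = √4.37 = 2.09 rad/s; ζ = 1.56/(2·2.09) = 0.373.
ω_d = ω_n√(1−ζ²) = 1.94 rad/s. Then t_p = π/ω_d = 1.62 s.

t_p ≈ 1.62 s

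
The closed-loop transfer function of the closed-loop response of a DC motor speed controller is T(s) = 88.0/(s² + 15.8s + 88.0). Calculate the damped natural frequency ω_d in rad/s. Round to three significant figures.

ω_n = √88.0 = 9.38 rad/s; ζ = 15.8/(2·9.38) = 0.842.
ω_d = 9.38·√(1 − 0.842²) = 5.06 rad/s.

ω_d ≈ 5.06 rad/s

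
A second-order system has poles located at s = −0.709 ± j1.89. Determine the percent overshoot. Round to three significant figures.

%OS ≈ 30.8%

|pole| = ω_n = √(0.709² + 1.89²) = 2.02 rad/s; ζ = cos θ = σ/ω_n = 0.351.
%OS = 100·exp(−πζ/√(1−ζ²)) = 30.8%.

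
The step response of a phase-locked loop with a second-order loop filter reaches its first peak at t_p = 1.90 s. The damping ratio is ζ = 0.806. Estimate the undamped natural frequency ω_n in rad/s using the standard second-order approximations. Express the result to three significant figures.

Peak time t_p = π/ω_d, so ω_d = π/t_p = π/1.90 = 1.65 rad/s.
ω_n = ω_d/√(1−ζ²) = 1.65/√0.350 = 2.79 rad/s.

ω_n ≈ 2.79 rad/s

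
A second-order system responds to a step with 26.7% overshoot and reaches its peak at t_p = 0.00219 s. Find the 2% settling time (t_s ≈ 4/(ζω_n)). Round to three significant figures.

t_s ≈ 0.00663 s

From the overshoot, ζ = −ln(OS)/√(π²+ln²(OS)) = 0.387.
t_p = π/ω_d ⇒ ω_d = 1430 rad/s; then ω_n = ω_d/√(1−ζ²) = 1560 rad/s.
t_s ≈ 4/(ζω_n) = 4/(0.387·1560) = 0.00663 s.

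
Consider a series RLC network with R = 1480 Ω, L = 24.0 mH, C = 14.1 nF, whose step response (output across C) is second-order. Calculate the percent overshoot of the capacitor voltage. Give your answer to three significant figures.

%OS ≈ 11.5%

For a series RLC circuit (capacitor voltage as output), ω_n = 1/√(LC) = 1/√(24.0 mH · 14.1 nF) = 54400 rad/s.
ζ = (R/2)·√(C/L) = (1480/2)·√(14.1 nF/24.0 mH) = 0.567.
%OS = 100 e^{−πζ/√(1−ζ²)} with ζ = 0.567 gives 11.5%.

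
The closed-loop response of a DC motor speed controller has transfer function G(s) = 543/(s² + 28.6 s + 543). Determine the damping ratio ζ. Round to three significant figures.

Comparing the denominator to s² + 2ζω_n s + ω_n²: ω_n = √543 = 23.3 rad/s, and 2ζω_n = 28.6 so ζ = 28.6/(2·23.3) = 0.614.

ζ ≈ 0.614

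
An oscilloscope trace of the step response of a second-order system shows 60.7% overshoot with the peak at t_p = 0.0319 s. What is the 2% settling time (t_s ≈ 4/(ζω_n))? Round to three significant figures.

The overshoot fixes ζ = −ln(OS)/√(π²+ln²(OS)) = 0.157.
From t_p = π/ω_d, ω_d = π/0.0319 = 98.5 rad/s, so ω_n = ω_d/√(1−ζ²) = 99.7 rad/s.
t_s ≈ 4/(ζω_n) = 4/(0.157·99.7) = 0.256 s.

t_s ≈ 0.256 s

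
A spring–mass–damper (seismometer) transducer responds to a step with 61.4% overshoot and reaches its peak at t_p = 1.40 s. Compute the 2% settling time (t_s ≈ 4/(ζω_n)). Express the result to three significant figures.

From the overshoot, ζ = −ln(OS)/√(π²+ln²(OS)) = 0.153.
t_p = π/ω_d ⇒ ω_d = 2.24 rad/s; then ω_n = ω_d/√(1−ζ²) = 2.27 rad/s.
t_s ≈ 4/(ζω_n) = 4/(0.153·2.27) = 11.5 s.

t_s ≈ 11.5 s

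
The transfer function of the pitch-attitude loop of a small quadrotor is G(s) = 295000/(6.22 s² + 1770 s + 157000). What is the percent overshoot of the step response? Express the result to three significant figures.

Dividing through by 6.22: denominator becomes s² + 284.6 s + 25240.
So ω_n = √25240 = 159 rad/s and ζ = 284.6/(2·159) = 0.896.
%OS = 100 e^{−πζ/√(1−ζ²)} with ζ = 0.896 gives 0.179%.

%OS ≈ 0.179%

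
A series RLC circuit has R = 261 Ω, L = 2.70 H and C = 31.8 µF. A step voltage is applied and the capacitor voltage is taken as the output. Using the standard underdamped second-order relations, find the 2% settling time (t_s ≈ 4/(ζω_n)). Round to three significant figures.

For a series RLC circuit (capacitor voltage as output), ω_n = 1/√(LC) = 1/√(2.70 H · 31.8 µF) = 108 rad/s.
ζ = (R/2)·√(C/L) = (261/2)·√(31.8 µF/2.70 H) = 0.448.
t_s ≈ 4/(ζω_n) = 0.0828 s.

t_s ≈ 0.0828 s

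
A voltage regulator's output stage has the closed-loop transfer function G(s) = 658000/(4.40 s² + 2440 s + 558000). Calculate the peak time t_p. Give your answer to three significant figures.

Dividing through by 4.40: denominator becomes s² + 554.5 s + 126800.
So ω_n = √126800 = 356 rad/s and ζ = 554.5/(2·356) = 0.779.
ω_d = 356·√(1 − 0.779²) = 223 rad/s. t_p = π/ω_d = 0.0141 s.

t_p ≈ 0.0141 s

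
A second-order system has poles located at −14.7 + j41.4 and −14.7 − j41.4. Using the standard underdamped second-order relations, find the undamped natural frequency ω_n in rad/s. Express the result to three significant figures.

ω_n ≈ 43.9 rad/s

|pole| = ω_n = √(14.7² + 41.4²) = 43.9 rad/s; ζ = cos θ = σ/ω_n = 0.335.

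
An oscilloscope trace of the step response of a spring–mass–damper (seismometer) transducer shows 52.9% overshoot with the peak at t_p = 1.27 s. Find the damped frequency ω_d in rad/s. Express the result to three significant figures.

t_p = π/ω_d, so ω_d = π/1.27 = 2.47 rad/s.

ω_d ≈ 2.47 rad/s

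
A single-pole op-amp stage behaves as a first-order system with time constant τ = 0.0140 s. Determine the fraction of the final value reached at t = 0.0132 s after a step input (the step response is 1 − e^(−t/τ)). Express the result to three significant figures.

y/y_∞ ≈ 0.610

y(t)/y_∞ = 1 − e^(−t/τ) = 1 − e^(−0.0132/0.0140) = 1 − e^(−0.943) = 0.610.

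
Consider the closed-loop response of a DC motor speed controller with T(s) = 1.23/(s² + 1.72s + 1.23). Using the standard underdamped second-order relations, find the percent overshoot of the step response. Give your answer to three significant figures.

%OS ≈ 2.11%

Comparing the denominator to s² + 2ζω_n s + ω_n²: ω_n = √1.23 = 1.11 rad/s, and 2ζω_n = 1.72 so ζ = 1.72/(2·1.11) = 0.775.
%OS = 100 e^{−πζ/√(1−ζ²)} with ζ = 0.775 gives 2.11%.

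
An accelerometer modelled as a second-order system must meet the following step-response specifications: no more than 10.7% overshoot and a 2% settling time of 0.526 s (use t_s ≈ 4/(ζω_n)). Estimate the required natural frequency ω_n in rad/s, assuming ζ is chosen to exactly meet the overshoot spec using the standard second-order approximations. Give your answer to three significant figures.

ζ = −ln(OS)/√(π² + (ln OS)²). With OS = 0.107, ln OS = −2.235 and ζ = 2.235/3.855 = 0.580.
Then ω_n = 4/(ζ t_s) = 4/(0.580 × 0.526) = 13.1 rad/s.

ω_n ≈ 13.1 rad/s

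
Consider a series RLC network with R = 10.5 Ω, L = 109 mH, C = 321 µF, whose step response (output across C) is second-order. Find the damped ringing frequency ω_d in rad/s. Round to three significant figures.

ω_d ≈ 162 rad/s

For a series RLC circuit (capacitor voltage as output), ω_n = 1/√(LC) = 1/√(109 mH · 321 µF) = 169 rad/s.
ζ = (R/2)·√(C/L) = (10.5/2)·√(321 µF/109 mH) = 0.285.
The damped frequency ω_d = ω_n√(1−ζ²) = 162 rad/s.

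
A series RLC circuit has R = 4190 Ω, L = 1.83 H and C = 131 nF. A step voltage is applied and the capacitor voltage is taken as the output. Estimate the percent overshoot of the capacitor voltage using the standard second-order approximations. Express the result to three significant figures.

%OS ≈ 11.9%

For a series RLC circuit (capacitor voltage as output), ω_n = 1/√(LC) = 1/√(1.83 H · 131 nF) = 2040 rad/s.
ζ = (R/2)·√(C/L) = (4190/2)·√(131 nF/1.83 H) = 0.561.
Overshoot: exp(−π·0.561/√(1−0.561²)) = 0.119, i.e. 11.9%.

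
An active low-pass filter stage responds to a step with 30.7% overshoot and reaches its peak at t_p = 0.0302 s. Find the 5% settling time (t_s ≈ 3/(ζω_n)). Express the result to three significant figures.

ζ from %OS: ζ = |ln 0.307|/√(π²+ln²0.307) = 0.352.
From t_p = π/ω_d, ω_d = π/0.0302 = 104 rad/s, so ω_n = ω_d/√(1−ζ²) = 111 rad/s.
t_s ≈ 3/(ζω_n) = 3/(0.352·111) = 0.0767 s.

t_s ≈ 0.0767 s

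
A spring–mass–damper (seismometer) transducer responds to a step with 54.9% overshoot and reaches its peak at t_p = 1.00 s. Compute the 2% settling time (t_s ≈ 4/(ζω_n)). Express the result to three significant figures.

t_s ≈ 6.67 s

ζ from %OS: ζ = |ln 0.549|/√(π²+ln²0.549) = 0.187.
From t_p = π/ω_d, ω_d = π/1.00 = 3.14 rad/s, so ω_n = ω_d/√(1−ζ²) = 3.20 rad/s.
t_s ≈ 4/(ζω_n) = 4/(0.187·3.20) = 6.67 s.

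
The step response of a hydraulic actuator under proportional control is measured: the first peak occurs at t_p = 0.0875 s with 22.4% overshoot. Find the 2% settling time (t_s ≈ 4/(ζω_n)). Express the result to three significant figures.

The overshoot fixes ζ = −ln(OS)/√(π²+ln²(OS)) = 0.430.
t_p = π/ω_d ⇒ ω_d = 35.9 rad/s; then ω_n = ω_d/√(1−ζ²) = 39.8 rad/s.
t_s ≈ 4/(ζω_n) = 4/(0.430·39.8) = 0.234 s.

t_s ≈ 0.234 s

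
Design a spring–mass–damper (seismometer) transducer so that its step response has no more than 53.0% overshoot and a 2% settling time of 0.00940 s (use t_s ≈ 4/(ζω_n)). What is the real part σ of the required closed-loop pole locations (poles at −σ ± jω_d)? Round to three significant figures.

σ ≈ 426

The settling-time spec alone fixes σ = ζω_n = 4/t_s = 4/0.00940 = 426.
(Overshoot then fixes ζ = 0.198 and hence ω_d = σ·√(1−ζ²)/ζ = 2110 rad/s.)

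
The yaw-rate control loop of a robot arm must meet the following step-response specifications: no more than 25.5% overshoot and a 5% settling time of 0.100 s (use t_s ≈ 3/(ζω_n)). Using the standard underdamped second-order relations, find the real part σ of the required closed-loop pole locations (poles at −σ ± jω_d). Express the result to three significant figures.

σ ≈ 30.0

The settling-time spec alone fixes σ = ζω_n = 3/t_s = 3/0.100 = 30.0.
(Overshoot then fixes ζ = 0.399 and hence ω_d = σ·√(1−ζ²)/ζ = 69.0 rad/s.)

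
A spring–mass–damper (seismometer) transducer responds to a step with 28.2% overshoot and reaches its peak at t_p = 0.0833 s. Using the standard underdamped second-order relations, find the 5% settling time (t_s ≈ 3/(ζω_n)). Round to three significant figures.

The overshoot fixes ζ = −ln(OS)/√(π²+ln²(OS)) = 0.374.
From t_p = π/ω_d, ω_d = π/0.0833 = 37.7 rad/s, so ω_n = ω_d/√(1−ζ²) = 40.7 rad/s.
t_s ≈ 3/(ζω_n) = 3/(0.374·40.7) = 0.197 s.

t_s ≈ 0.197 s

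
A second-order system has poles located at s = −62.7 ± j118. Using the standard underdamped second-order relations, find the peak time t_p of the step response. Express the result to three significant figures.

t_p = π/ω_d with ω_d = 118 (the imaginary part), so t_p = 0.0266 s.

t_p ≈ 0.0266 s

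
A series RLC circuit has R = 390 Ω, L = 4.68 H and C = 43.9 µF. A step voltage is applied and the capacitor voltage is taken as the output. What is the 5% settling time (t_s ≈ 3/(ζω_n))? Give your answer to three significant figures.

For a series RLC circuit (capacitor voltage as output), ω_n = 1/√(LC) = 1/√(4.68 H · 43.9 µF) = 69.8 rad/s.
ζ = (R/2)·√(C/L) = (390/2)·√(43.9 µF/4.68 H) = 0.597.
t_s ≈ 3/(ζω_n) = 0.0720 s.

t_s ≈ 0.0720 s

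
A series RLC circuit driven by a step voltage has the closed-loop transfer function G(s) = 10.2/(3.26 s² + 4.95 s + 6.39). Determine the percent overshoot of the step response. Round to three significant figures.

Dividing through by 3.26: denominator becomes s² + 1.518 s + 1.960.
So ω_n = √1.960 = 1.40 rad/s and ζ = 1.518/(2·1.40) = 0.542.
Overshoot: exp(−π·0.542/√(1−0.542²)) = 0.132, i.e. 13.2%.

%OS ≈ 13.2%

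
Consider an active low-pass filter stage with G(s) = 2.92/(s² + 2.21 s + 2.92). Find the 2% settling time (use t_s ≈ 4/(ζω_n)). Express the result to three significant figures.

ω_n = √2.92 = 1.71 rad/s; ζ = 2.21/(2·1.71) = 0.647.
t_s ≈ 4/(ζω_n) = 4/(0.647·1.71) = 3.62 s.

t_s ≈ 3.62 s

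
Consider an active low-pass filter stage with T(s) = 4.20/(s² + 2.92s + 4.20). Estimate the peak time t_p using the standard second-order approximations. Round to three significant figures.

t_p ≈ 2.18 s

Matching coefficients with s² + 2ζω_n s + ω_n² gives ω_n² = 4.20 ⇒ ω_n = 2.05 rad/s, and ζ = 2.92/(2ω_n) = 0.712.
ω_d = 2.05·√(1 − 0.712²) = 1.44 rad/s. Then t_p = π/ω_d = 2.18 s.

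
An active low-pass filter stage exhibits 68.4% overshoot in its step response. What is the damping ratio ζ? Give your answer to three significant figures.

Inverting the overshoot relation: ζ = |ln 0.684|/√(π² + ln²0.684) = 0.120.

ζ ≈ 0.120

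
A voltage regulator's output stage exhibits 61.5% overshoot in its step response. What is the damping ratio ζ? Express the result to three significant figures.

ζ = −ln(OS)/√(π² + (ln OS)²). With OS = 0.615, ln OS = −0.4861 and ζ = 0.4861/3.179 = 0.153.

ζ ≈ 0.153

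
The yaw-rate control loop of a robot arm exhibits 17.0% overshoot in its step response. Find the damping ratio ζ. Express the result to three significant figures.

ζ ≈ 0.491

Inverting the overshoot relation: ζ = |ln 0.170|/√(π² + ln²0.170) = 0.491.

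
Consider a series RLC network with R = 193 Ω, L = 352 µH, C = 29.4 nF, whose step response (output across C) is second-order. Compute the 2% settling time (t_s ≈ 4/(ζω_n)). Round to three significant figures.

t_s ≈ 0.0000146 s

For a series RLC circuit (capacitor voltage as output), ω_n = 1/√(LC) = 1/√(352 µH · 29.4 nF) = 311000 rad/s.
ζ = (R/2)·√(C/L) = (193/2)·√(29.4 nF/352 µH) = 0.882.
t_s ≈ 4/(ζω_n) = 0.0000146 s.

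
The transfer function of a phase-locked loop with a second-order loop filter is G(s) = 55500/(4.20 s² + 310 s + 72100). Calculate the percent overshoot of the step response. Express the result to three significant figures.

Dividing through by 4.20: denominator becomes s² + 73.81 s + 17170.
So ω_n = √17170 = 131 rad/s and ζ = 73.81/(2·131) = 0.282.
Overshoot: exp(−π·0.282/√(1−0.282²)) = 0.398, i.e. 39.8%.

%OS ≈ 39.8%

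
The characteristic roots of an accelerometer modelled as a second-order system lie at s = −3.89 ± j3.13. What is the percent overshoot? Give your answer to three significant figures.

%OS ≈ 2.02%

With σ = 3.89, ω_d = 3.13: ω_n = √(σ²+ω_d²) = 4.99 rad/s, ζ = σ/ω_n = 0.779.
%OS = 100·exp(−πζ/√(1−ζ²)) = 2.02%.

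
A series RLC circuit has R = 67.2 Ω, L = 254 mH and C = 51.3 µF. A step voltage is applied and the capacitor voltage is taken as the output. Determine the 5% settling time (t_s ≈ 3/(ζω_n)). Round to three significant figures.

t_s ≈ 0.0227 s

For a series RLC circuit (capacitor voltage as output), ω_n = 1/√(LC) = 1/√(254 mH · 51.3 µF) = 277 rad/s.
ζ = (R/2)·√(C/L) = (67.2/2)·√(51.3 µF/254 mH) = 0.478.
t_s ≈ 3/(ζω_n) = 0.0227 s.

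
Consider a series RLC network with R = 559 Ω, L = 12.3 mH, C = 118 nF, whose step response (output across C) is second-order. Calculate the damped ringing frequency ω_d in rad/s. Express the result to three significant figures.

ω_d ≈ 13100 rad/s

For a series RLC circuit (capacitor voltage as output), ω_n = 1/√(LC) = 1/√(12.3 mH · 118 nF) = 26200 rad/s.
ζ = (R/2)·√(C/L) = (559/2)·√(118 nF/12.3 mH) = 0.866.
ω_d = ω_n√(1−ζ²) = 13100 rad/s.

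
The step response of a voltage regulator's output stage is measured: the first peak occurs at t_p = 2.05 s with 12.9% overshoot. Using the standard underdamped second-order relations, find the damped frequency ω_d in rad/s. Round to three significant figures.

ω_d ≈ 1.53 rad/s

t_p = π/ω_d, so ω_d = π/2.05 = 1.53 rad/s.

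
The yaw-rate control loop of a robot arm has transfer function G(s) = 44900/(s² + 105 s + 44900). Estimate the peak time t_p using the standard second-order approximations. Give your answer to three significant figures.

t_p ≈ 0.0153 s

Matching coefficients with s² + 2ζω_n s + ω_n² gives ω_n² = 44900 ⇒ ω_n = 212 rad/s, and ζ = 105/(2ω_n) = 0.248.
ω_d = ω_n√(1−ζ²) = 205 rad/s. Then t_p = π/ω_d = 0.0153 s.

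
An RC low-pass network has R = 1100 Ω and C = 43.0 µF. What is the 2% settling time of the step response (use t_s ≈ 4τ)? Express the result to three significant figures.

t_s ≈ 0.189 s

τ = RC = 1100 × 43.0 µF = 0.0473 s.
t_s ≈ 4τ = 0.189 s.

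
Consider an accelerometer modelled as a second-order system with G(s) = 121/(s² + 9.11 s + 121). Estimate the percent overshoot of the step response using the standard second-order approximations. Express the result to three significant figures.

%OS ≈ 24.0%

Comparing the denominator to s² + 2ζω_n s + ω_n²: ω_n = √121 = 11.0 rad/s, and 2ζω_n = 9.11 so ζ = 9.11/(2·11.0) = 0.414.
%OS = 100 e^{−πζ/√(1−ζ²)} with ζ = 0.414 gives 24.0%.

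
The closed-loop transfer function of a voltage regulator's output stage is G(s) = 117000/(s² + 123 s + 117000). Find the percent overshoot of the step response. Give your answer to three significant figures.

Comparing the denominator to s² + 2ζω_n s + ω_n²: ω_n = √117000 = 342 rad/s, and 2ζω_n = 123 so ζ = 123/(2·342) = 0.180.
%OS = 100·exp(−πζ/√(1−ζ²)) = 56.3%.

%OS ≈ 56.3%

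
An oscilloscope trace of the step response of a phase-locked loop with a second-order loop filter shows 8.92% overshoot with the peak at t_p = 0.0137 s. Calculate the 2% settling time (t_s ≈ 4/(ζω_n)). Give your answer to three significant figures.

t_s ≈ 0.0227 s

From the overshoot, ζ = −ln(OS)/√(π²+ln²(OS)) = 0.610.
t_p = π/ω_d ⇒ ω_d = 229 rad/s; then ω_n = ω_d/√(1−ζ²) = 289 rad/s.
t_s ≈ 4/(ζω_n) = 4/(0.610·289) = 0.0227 s.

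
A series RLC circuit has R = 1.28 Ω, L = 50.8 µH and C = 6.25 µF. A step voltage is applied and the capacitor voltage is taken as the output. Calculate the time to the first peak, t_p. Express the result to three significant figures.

For a series RLC circuit (capacitor voltage as output), ω_n = 1/√(LC) = 1/√(50.8 µH · 6.25 µF) = 56100 rad/s.
ζ = (R/2)·√(C/L) = (1.28/2)·√(6.25 µF/50.8 µH) = 0.224.
ω_d = 56100·√(1 − 0.224²) = 54700 rad/s. t_p = π/ω_d = 0.0000574 s.

t_p ≈ 0.0000574 s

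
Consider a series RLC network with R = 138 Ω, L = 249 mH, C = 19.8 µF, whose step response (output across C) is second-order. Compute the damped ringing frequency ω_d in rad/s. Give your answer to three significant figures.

For a series RLC circuit (capacitor voltage as output), ω_n = 1/√(LC) = 1/√(249 mH · 19.8 µF) = 450 rad/s.
ζ = (R/2)·√(C/L) = (138/2)·√(19.8 µF/249 mH) = 0.615.
The damped frequency ω_d = ω_n√(1−ζ²) = 355 rad/s.

ω_d ≈ 355 rad/s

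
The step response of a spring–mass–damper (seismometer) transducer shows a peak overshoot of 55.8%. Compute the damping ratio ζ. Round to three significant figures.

ζ ≈ 0.183

From %OS = 100·exp(−πζ/√(1−ζ²)), invert to get ζ = −ln(OS)/√(π² + ln²(OS)) with OS = 0.558.
−ln 0.558 = 0.5834, so ζ = 0.5834/√(π² + 0.3404) = 0.183.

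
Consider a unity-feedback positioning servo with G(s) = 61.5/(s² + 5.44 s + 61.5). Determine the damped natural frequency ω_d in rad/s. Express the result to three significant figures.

ω_d ≈ 7.36 rad/s

Matching coefficients with s² + 2ζω_n s + ω_n² gives ω_n² = 61.5 ⇒ ω_n = 7.84 rad/s, and ζ = 5.44/(2ω_n) = 0.347.
ω_d = ω_n√(1−ζ²) = 7.36 rad/s.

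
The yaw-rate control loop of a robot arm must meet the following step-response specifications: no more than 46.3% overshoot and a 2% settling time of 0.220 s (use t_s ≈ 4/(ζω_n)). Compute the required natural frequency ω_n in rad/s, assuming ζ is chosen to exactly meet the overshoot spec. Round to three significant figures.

Inverting the overshoot relation: ζ = |ln 0.463|/√(π² + ln²0.463) = 0.238.
Then ω_n = 4/(ζ t_s) = 4/(0.238 × 0.220) = 76.4 rad/s.

ω_n ≈ 76.4 rad/s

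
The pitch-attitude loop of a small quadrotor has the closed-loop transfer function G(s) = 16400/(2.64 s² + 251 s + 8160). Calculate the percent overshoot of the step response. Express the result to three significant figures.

%OS ≈ 0.563%

Dividing through by 2.64: denominator becomes s² + 95.08 s + 3091.
So ω_n = √3091 = 55.6 rad/s and ζ = 95.08/(2·55.6) = 0.855.
%OS = 100 e^{−πζ/√(1−ζ²)} with ζ = 0.855 gives 0.563%.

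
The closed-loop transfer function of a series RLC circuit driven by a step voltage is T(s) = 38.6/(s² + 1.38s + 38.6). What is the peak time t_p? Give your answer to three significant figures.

t_p ≈ 0.509 s

ω_n = √38.6 = 6.21 rad/s; ζ = 1.38/(2·6.21) = 0.111.
ω_d = 6.21·√(1 − 0.111²) = 6.17 rad/s. Then t_p = π/ω_d = 0.509 s.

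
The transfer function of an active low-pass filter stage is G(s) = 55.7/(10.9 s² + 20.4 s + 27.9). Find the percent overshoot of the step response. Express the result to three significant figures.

%OS ≈ 10.4%

Dividing through by 10.9: denominator becomes s² + 1.872 s + 2.560.
So ω_n = √2.560 = 1.60 rad/s and ζ = 1.872/(2·1.60) = 0.585.
%OS = 100 e^{−πζ/√(1−ζ²)} with ζ = 0.585 gives 10.4%.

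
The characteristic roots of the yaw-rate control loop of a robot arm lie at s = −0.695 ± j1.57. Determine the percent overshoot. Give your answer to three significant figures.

|pole| = ω_n = √(0.695² + 1.57²) = 1.72 rad/s; ζ = cos θ = σ/ω_n = 0.405.
Overshoot: exp(−π·0.405/√(1−0.405²)) = 0.249, i.e. 24.9%.

%OS ≈ 24.9%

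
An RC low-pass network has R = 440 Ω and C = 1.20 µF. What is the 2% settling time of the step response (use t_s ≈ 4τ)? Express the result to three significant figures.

τ = RC = 440 × 1.20 µF = 0.000528 s.
t_s ≈ 4τ = 0.00211 s.

t_s ≈ 0.00211 s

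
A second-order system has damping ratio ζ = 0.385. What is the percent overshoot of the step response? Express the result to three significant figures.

%OS ≈ 27.0%

For an underdamped second-order system, %OS = 100·exp(−πζ/√(1−ζ²)).
πζ/√(1−ζ²) = π·0.385/√(1−0.148) = 1.311, so %OS = 100·e^(−1.311) = 27.0%.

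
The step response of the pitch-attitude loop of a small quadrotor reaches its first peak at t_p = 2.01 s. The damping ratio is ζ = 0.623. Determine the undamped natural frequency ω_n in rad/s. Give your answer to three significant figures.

Peak time t_p = π/ω_d, so ω_d = π/t_p = π/2.01 = 1.56 rad/s.
ω_n = ω_d/√(1−ζ²) = 1.56/√0.612 = 2.00 rad/s.

ω_n ≈ 2.00 rad/s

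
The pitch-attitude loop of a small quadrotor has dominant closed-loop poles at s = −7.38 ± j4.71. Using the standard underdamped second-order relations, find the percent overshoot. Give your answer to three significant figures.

%OS ≈ 0.728%

|pole| = ω_n = √(7.38² + 4.71²) = 8.75 rad/s; ζ = cos θ = σ/ω_n = 0.843.
%OS = 100·exp(−πζ/√(1−ζ²)) = 0.728%.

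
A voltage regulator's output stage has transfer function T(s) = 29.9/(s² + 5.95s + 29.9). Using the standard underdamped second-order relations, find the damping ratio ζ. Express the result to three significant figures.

ζ ≈ 0.544

ω_n = √29.9 = 5.47 rad/s; ζ = 5.95/(2·5.47) = 0.544.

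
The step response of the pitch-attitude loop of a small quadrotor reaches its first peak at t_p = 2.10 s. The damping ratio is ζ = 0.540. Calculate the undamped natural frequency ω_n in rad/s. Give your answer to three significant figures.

ω_n ≈ 1.78 rad/s

Peak time t_p = π/ω_d, so ω_d = π/t_p = π/2.10 = 1.50 rad/s.
ω_n = ω_d/√(1−ζ²) = 1.50/√0.708 = 1.78 rad/s.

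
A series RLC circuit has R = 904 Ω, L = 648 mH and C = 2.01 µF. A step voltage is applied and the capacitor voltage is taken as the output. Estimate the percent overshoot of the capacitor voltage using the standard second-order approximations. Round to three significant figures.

For a series RLC circuit (capacitor voltage as output), ω_n = 1/√(LC) = 1/√(648 mH · 2.01 µF) = 876 rad/s.
ζ = (R/2)·√(C/L) = (904/2)·√(2.01 µF/648 mH) = 0.796.
%OS = 100 e^{−πζ/√(1−ζ²)} with ζ = 0.796 gives 1.60%.

%OS ≈ 1.60%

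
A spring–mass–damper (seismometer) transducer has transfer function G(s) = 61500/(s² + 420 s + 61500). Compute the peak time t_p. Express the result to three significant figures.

Comparing the denominator to s² + 2ζω_n s + ω_n²: ω_n = √61500 = 248 rad/s, and 2ζω_n = 420 so ζ = 420/(2·248) = 0.847.
ω_d = 248·√(1 − 0.847²) = 132 rad/s. Then t_p = π/ω_d = 0.0238 s.

t_p ≈ 0.0238 s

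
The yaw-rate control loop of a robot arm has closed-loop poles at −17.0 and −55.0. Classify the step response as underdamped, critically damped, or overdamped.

overdamped

Since the poles are distinct, negative and real, the response is overdamped.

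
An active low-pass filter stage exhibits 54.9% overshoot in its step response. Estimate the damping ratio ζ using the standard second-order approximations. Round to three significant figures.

Inverting the overshoot relation: ζ = |ln 0.549|/√(π² + ln²0.549) = 0.187.

ζ ≈ 0.187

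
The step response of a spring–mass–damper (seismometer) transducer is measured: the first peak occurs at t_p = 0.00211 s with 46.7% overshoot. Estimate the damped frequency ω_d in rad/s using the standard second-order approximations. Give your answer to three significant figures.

t_p = π/ω_d, so ω_d = π/0.00211 = 1490 rad/s.

ω_d ≈ 1490 rad/s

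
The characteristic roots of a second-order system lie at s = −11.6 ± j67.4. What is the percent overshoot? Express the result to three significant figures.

%OS ≈ 58.2%

The poles are at −σ ± jω_d with σ = 11.6 and ω_d = 67.4, so ω_n = √(σ²+ω_d²) = 68.4 rad/s and ζ = σ/ω_n = 0.170.
%OS = 100·exp(−πζ/√(1−ζ²)) = 58.2%.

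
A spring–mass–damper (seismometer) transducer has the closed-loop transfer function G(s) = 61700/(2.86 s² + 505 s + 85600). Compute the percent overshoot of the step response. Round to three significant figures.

Dividing through by 2.86: denominator becomes s² + 176.6 s + 29930.
So ω_n = √29930 = 173 rad/s and ζ = 176.6/(2·173) = 0.510.
Overshoot: exp(−π·0.510/√(1−0.510²)) = 0.155, i.e. 15.5%.

%OS ≈ 15.5%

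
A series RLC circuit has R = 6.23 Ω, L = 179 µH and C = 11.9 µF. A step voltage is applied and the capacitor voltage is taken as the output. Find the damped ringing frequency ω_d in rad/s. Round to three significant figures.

ω_d ≈ 12900 rad/s

For a series RLC circuit (capacitor voltage as output), ω_n = 1/√(LC) = 1/√(179 µH · 11.9 µF) = 21700 rad/s.
ζ = (R/2)·√(C/L) = (6.23/2)·√(11.9 µF/179 µH) = 0.803.
ω_d = ω_n√(1−ζ²) = 12900 rad/s.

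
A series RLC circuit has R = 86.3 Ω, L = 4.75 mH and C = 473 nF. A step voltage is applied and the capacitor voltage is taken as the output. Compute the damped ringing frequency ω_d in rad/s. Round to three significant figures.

ω_d ≈ 19000 rad/s

For a series RLC circuit (capacitor voltage as output), ω_n = 1/√(LC) = 1/√(4.75 mH · 473 nF) = 21100 rad/s.
ζ = (R/2)·√(C/L) = (86.3/2)·√(473 nF/4.75 mH) = 0.431.
The damped frequency ω_d = ω_n√(1−ζ²) = 19000 rad/s.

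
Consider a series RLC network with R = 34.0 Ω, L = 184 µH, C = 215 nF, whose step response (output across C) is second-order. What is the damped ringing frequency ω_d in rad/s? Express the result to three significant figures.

ω_d ≈ 129000 rad/s

For a series RLC circuit (capacitor voltage as output), ω_n = 1/√(LC) = 1/√(184 µH · 215 nF) = 159000 rad/s.
ζ = (R/2)·√(C/L) = (34.0/2)·√(215 nF/184 µH) = 0.581.
ω_d = 159000·√(1 − 0.581²) = 129000 rad/s.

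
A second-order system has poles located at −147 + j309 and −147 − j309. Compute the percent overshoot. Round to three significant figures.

%OS ≈ 22.4%

With σ = 147, ω_d = 309: ω_n = √(σ²+ω_d²) = 342 rad/s, ζ = σ/ω_n = 0.430.
%OS = 100 e^{−πζ/√(1−ζ²)} with ζ = 0.430 gives 22.4%.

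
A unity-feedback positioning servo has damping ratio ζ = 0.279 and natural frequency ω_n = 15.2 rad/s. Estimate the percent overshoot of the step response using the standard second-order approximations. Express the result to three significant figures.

For an underdamped second-order system, %OS = 100·exp(−πζ/√(1−ζ²)).
πζ/√(1−ζ²) = π·0.279/√(1−0.0778) = 0.9127, so %OS = 100·e^(−0.9127) = 40.1%.

%OS ≈ 40.1%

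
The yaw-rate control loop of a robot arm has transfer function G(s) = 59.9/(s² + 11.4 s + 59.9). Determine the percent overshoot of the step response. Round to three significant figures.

%OS ≈ 3.27%

Comparing the denominator to s² + 2ζω_n s + ω_n²: ω_n = √59.9 = 7.74 rad/s, and 2ζω_n = 11.4 so ζ = 11.4/(2·7.74) = 0.736.
Overshoot: exp(−π·0.736/√(1−0.736²)) = 0.0327, i.e. 3.27%.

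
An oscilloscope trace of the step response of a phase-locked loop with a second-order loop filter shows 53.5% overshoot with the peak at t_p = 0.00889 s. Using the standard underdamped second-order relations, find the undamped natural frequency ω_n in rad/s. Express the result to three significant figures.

ζ from %OS: ζ = |ln 0.535|/√(π²+ln²0.535) = 0.195.
From t_p = π/ω_d, ω_d = π/0.00889 = 353 rad/s, so ω_n = ω_d/√(1−ζ²) = 360 rad/s.

ω_n ≈ 360 rad/s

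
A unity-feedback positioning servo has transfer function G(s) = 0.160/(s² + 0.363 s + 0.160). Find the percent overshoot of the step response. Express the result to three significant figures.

Matching coefficients with s² + 2ζω_n s + ω_n² gives ω_n² = 0.160 ⇒ ω_n = 0.400 rad/s, and ζ = 0.363/(2ω_n) = 0.454.
%OS = 100·exp(−πζ/√(1−ζ²)) = 20.2%.

%OS ≈ 20.2%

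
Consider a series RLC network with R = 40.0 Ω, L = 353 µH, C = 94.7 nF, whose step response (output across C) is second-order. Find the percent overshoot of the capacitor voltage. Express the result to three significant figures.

%OS ≈ 33.6%

For a series RLC circuit (capacitor voltage as output), ω_n = 1/√(LC) = 1/√(353 µH · 94.7 nF) = 173000 rad/s.
ζ = (R/2)·√(C/L) = (40.0/2)·√(94.7 nF/353 µH) = 0.328.
%OS = 100·exp(−πζ/√(1−ζ²)) = 33.6%.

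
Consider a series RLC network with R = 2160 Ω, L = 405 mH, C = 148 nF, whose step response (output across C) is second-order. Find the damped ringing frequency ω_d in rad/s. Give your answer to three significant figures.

For a series RLC circuit (capacitor voltage as output), ω_n = 1/√(LC) = 1/√(405 mH · 148 nF) = 4080 rad/s.
ζ = (R/2)·√(C/L) = (2160/2)·√(148 nF/405 mH) = 0.653.
ω_d = 4080·√(1 − 0.653²) = 3090 rad/s.

ω_d ≈ 3090 rad/s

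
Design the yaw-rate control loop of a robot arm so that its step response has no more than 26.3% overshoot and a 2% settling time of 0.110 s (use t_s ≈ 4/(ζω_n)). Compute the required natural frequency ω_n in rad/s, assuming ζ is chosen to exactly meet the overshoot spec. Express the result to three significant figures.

ω_n ≈ 92.9 rad/s

Inverting the overshoot relation: ζ = |ln 0.263|/√(π² + ln²0.263) = 0.391.
Then ω_n = 4/(ζ t_s) = 4/(0.391 × 0.110) = 92.9 rad/s.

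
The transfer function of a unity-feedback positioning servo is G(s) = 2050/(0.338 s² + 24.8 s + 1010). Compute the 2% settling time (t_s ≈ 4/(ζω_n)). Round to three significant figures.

Dividing through by 0.338: denominator becomes s² + 73.37 s + 2988.
So ω_n = √2988 = 54.7 rad/s and ζ = 73.37/(2·54.7) = 0.671.
t_s ≈ 4/(ζω_n) = 0.109 s.

t_s ≈ 0.109 s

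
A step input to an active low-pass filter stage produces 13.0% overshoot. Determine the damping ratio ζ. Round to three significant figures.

ζ = −ln(OS)/√(π² + (ln OS)²). With OS = 0.130, ln OS = −2.040 and ζ = 2.040/3.746 = 0.545.

ζ ≈ 0.545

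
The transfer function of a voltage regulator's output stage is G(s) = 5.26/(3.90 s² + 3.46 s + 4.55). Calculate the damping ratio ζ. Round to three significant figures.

Dividing through by 3.90: denominator becomes s² + 0.8872 s + 1.167.
So ω_n = √1.167 = 1.08 rad/s and ζ = 0.8872/(2·1.08) = 0.411.

ζ ≈ 0.411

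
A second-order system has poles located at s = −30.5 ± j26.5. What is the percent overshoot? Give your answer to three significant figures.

|pole| = ω_n = √(30.5² + 26.5²) = 40.4 rad/s; ζ = cos θ = σ/ω_n = 0.755.
Overshoot: exp(−π·0.755/√(1−0.755²)) = 0.0269, i.e. 2.69%.

%OS ≈ 2.69%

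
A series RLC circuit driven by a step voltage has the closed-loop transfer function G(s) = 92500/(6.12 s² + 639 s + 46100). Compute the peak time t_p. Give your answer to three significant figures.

Dividing through by 6.12: denominator becomes s² + 104.4 s + 7533.
So ω_n = √7533 = 86.8 rad/s and ζ = 104.4/(2·86.8) = 0.602.
ω_d = 86.8·√(1 − 0.602²) = 69.3 rad/s. t_p = π/ω_d = 0.0453 s.

t_p ≈ 0.0453 s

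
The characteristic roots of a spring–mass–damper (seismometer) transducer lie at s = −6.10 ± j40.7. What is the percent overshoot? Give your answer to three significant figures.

%OS ≈ 62.4%

|pole| = ω_n = √(6.10² + 40.7²) = 41.2 rad/s; ζ = cos θ = σ/ω_n = 0.148.
%OS = 100 e^{−πζ/√(1−ζ²)} with ζ = 0.148 gives 62.4%.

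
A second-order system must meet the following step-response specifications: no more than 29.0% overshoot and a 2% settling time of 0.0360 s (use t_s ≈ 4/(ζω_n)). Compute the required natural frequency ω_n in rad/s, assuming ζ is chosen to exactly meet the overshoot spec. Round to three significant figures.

ζ = −ln(OS)/√(π² + (ln OS)²). With OS = 0.290, ln OS = −1.238 and ζ = 1.238/3.377 = 0.367.
Then ω_n = 4/(ζ t_s) = 4/(0.367 × 0.0360) = 303 rad/s.

ω_n ≈ 303 rad/s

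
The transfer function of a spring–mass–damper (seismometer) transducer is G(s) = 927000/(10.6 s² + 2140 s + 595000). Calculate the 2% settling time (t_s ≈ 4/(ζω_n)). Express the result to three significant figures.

Dividing through by 10.6: denominator becomes s² + 201.9 s + 56130.
So ω_n = √56130 = 237 rad/s and ζ = 201.9/(2·237) = 0.426.
t_s ≈ 4/(ζω_n) = 0.0396 s.

t_s ≈ 0.0396 s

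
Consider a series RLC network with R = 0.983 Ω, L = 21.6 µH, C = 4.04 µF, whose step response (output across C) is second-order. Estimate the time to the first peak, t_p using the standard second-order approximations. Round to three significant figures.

t_p ≈ 0.0000300 s

For a series RLC circuit (capacitor voltage as output), ω_n = 1/√(LC) = 1/√(21.6 µH · 4.04 µF) = 107000 rad/s.
ζ = (R/2)·√(C/L) = (0.983/2)·√(4.04 µF/21.6 µH) = 0.213.
ω_d = ω_n√(1−ζ²) = 105000 rad/s. t_p = π/ω_d = 0.0000300 s.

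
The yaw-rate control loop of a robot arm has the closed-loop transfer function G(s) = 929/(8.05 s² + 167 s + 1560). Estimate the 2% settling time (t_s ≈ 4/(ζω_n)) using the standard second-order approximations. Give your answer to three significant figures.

Dividing through by 8.05: denominator becomes s² + 20.75 s + 193.8.
So ω_n = √193.8 = 13.9 rad/s and ζ = 20.75/(2·13.9) = 0.745.
t_s ≈ 4/(ζω_n) = 0.386 s.

t_s ≈ 0.386 s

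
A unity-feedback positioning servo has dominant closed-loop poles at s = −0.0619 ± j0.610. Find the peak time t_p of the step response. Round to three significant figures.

t_p = π/ω_d with ω_d = 0.610 (the imaginary part), so t_p = 5.15 s.

t_p ≈ 5.15 s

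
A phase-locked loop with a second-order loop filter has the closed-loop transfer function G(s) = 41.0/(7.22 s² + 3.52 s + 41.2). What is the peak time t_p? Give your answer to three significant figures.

Dividing through by 7.22: denominator becomes s² + 0.4875 s + 5.706.
So ω_n = √5.706 = 2.39 rad/s and ζ = 0.4875/(2·2.39) = 0.102.
ω_d = ω_n√(1−ζ²) = 2.38 rad/s. t_p = π/ω_d = 1.32 s.

t_p ≈ 1.32 s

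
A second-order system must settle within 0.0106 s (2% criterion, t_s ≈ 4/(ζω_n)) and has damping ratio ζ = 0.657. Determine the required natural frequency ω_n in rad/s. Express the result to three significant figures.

Rearranging t_s ≈ 4/(ζω_n) gives ω_n = 4/(ζ·t_s) = 4/(0.657 × 0.0106) = 574 rad/s.

ω_n ≈ 574 rad/s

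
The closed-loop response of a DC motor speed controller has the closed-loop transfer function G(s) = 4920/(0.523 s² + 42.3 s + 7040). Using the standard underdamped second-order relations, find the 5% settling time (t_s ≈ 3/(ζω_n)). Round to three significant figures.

Dividing through by 0.523: denominator becomes s² + 80.88 s + 13460.
So ω_n = √13460 = 116 rad/s and ζ = 80.88/(2·116) = 0.349.
t_s ≈ 3/(ζω_n) = 0.0742 s.

t_s ≈ 0.0742 s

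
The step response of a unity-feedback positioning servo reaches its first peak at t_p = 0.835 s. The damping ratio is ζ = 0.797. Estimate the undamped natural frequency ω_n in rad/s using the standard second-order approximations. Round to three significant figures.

Peak time t_p = π/ω_d, so ω_d = π/t_p = π/0.835 = 3.76 rad/s.
ω_n = ω_d/√(1−ζ²) = 3.76/√0.365 = 6.23 rad/s.

ω_n ≈ 6.23 rad/s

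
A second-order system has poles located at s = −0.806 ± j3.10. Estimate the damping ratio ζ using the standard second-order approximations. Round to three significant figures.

The poles are at −σ ± jω_d with σ = 0.806 and ω_d = 3.10, so ω_n = √(σ²+ω_d²) = 3.20 rad/s and ζ = σ/ω_n = 0.252.

ζ ≈ 0.252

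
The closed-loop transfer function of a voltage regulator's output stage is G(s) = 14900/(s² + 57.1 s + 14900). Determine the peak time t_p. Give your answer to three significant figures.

Comparing the denominator to s² + 2ζω_n s + ω_n²: ω_n = √14900 = 122 rad/s, and 2ζω_n = 57.1 so ζ = 57.1/(2·122) = 0.234.
ω_d = 122·√(1 − 0.234²) = 119 rad/s. Then t_p = π/ω_d = 0.0265 s.

t_p ≈ 0.0265 s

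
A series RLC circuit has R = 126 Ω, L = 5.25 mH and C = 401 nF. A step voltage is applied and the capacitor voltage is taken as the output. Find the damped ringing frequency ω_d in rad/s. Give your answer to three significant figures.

For a series RLC circuit (capacitor voltage as output), ω_n = 1/√(LC) = 1/√(5.25 mH · 401 nF) = 21800 rad/s.
ζ = (R/2)·√(C/L) = (126/2)·√(401 nF/5.25 mH) = 0.551.
The damped frequency ω_d = ω_n√(1−ζ²) = 18200 rad/s.

ω_d ≈ 18200 rad/s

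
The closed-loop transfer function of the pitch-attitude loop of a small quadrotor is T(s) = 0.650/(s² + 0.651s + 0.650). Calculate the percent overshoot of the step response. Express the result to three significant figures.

%OS ≈ 25.0%

Matching coefficients with s² + 2ζω_n s + ω_n² gives ω_n² = 0.650 ⇒ ω_n = 0.806 rad/s, and ζ = 0.651/(2ω_n) = 0.404.
%OS = 100 e^{−πζ/√(1−ζ²)} with ζ = 0.404 gives 25.0%.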